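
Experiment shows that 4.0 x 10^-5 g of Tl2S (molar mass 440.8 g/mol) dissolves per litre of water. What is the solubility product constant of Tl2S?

Ksp ≈ 3.0 × 10^-21

Molar solubility s = (4.0 x 10^-5 g/L) / (440.8 g/mol) = 9.07 × 10^-8 M.
Tl2S(s) <=> 2 Tl^+(aq) + S^2-(aq)
If s mol/L of Tl2S dissolves, [Tl^+] = 2s and [S^2-] = s.
Ksp = [Tl^+]^2[S^2-]
Ksp = (2s)^2s = 4s^3
With s = 9.07 × 10^-8: Ksp = 3.0 x 10^-21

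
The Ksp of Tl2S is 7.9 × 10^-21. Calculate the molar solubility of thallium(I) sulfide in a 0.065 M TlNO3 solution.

s = 1.9e-18 M

Tl2S(s) ⇌ 2 Tl^+ + S^2-
Ksp = [Tl^+]^2[S^2-]
If s mol/L dissolves here, [Tl^+] = 0.065 + 2s ≈ 0.065, [S^2-] = s (Ksp is small, so little additional dissolves).
Ksp ≈ (0.065)^2 × s
s = 1.9 × 10^-18 M
Check: 2s = 3.7 x 10^-18 ≪ 0.065, so the approximation is valid.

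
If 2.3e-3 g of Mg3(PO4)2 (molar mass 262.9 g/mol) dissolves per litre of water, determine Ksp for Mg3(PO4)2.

Molar solubility s = (2.3 × 10^-3 g/L) / (262.9 g/mol) = 8.75 × 10^-6 M.
Mg3(PO4)2(s) ⇌ 3 Mg^2+(aq) + 2 PO4^3-(aq)
Let s = molar solubility. Then [Mg^2+] = 3s and [PO4^3-] = 2s.
Ksp = [Mg^2+]^3[PO4^3-]^2
So Ksp = (3s)^3 × (2s)^2 = 108s^5
With s = 8.75 x 10^-6: Ksp = 5.5 × 10^-24

Ksp ≈ 5.5 × 10^-24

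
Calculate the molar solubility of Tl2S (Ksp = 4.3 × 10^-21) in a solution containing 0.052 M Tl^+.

Tl2S(s) ⇌ 2 Tl^+ + S^2-
Ksp = [Tl^+]^2[S^2-]
Let s be the molar solubility in this solution. [Tl^+] = 0.052 + 2s ≈ 0.052, [S^2-] = s (common-ion effect: Tl^+ is already 0.052 M).
Ksp ≈ (0.052)^2 × s
s = 1.6 × 10^-18 M
Check: 2s = 3.2 × 10^-18 ≪ 0.052, so the approximation is valid.

s = 1.6e-18 M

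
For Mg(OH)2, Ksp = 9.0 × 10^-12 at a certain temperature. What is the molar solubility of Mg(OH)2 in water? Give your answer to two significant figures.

s ≈ 1.3e-4 M

Mg(OH)2(s) ⇌ Mg^2+ + 2 OH^-
Ksp = [Mg^2+][OH^-]^2
For each mole of Mg(OH)2 that dissolves: [Mg^2+] = s, [OH^-] = 2s.
Substituting: Ksp = s(2s)^2 = 4s^3
Solving, s = (9.0 × 10^-12/4)^(1/3) = 1.3 × 10^-4 M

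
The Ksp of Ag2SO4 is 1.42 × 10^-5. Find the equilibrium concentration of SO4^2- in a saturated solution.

1.53 × 10^-2 M

Ag2SO4(s) <=> 2 Ag^+(aq) + SO4^2-(aq)
Ksp = [Ag^+]^2[SO4^2-]
Let s = molar solubility. Then [Ag^+] = 2s and [SO4^2-] = s.
Substituting: Ksp = (2s)^2s = 4s^3
Solving, s = (1.42 × 10^-5/4)^(1/3) = 1.525 x 10^-2 M
[SO4^2-] = s = 1.53 × 10^-2 M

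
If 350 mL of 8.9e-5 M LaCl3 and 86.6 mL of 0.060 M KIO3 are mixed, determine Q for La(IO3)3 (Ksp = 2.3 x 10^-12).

Total volume = 350 + 86.6 = 436.6 mL.
[La^3+] = 8.9 x 10^-5 × (350/436.6) = 7.13 x 10^-5 M
[IO3^-] = 6.0 × 10^-2 × (86.6/436.6) = 1.19 × 10^-2 M
La(IO3)3(s) <=> La^3+ + 3 IO3^-, so Q = [La^3+][IO3^-]^3
Q = (7.13 x 10^-5)(1.19 × 10^-2)^3 = 1.2 × 10^-10
Q > Ksp, so La(IO3)3 will precipitate.

1.2 x 10^-10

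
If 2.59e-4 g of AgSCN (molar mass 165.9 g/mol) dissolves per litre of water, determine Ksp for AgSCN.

2.44 × 10^-12

Molar solubility s = (2.59 x 10^-4 g/L) / (165.9 g/mol) = 1.561 × 10^-6 M.
AgSCN(s) ⇌ Ag^+(aq) + SCN^-(aq)
Let s = molar solubility. Then [Ag^+] = s and [SCN^-] = s.
Ksp = [Ag^+][SCN^-]
Ksp = (s)(s) = s^2
With s = 1.561 × 10^-6: Ksp = 2.44 × 10^-12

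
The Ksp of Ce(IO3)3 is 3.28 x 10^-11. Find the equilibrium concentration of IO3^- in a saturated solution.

Ce(IO3)3(s) ⇌ Ce^3+ + 3 IO3^-
Ksp = [Ce^3+][IO3^-]^3
With molar solubility s: [Ce^3+] = s, [IO3^-] = 3s.
So Ksp = s × (3s)^3 = 27s^4
s^4 = 3.28 x 10^-11 / 27, so s = 1.050 × 10^-3 M
[IO3^-] = 3s = 3.15 x 10^-3 M

[IO3^-] = 3.15 x 10^-3 M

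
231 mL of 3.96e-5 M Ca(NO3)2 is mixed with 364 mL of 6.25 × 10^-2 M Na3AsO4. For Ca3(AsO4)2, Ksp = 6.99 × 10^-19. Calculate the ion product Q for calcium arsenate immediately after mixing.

Q = 5.31 × 10^-18

Total volume = 231 + 364 = 595 mL.
[Ca^2+] = 3.96 x 10^-5 × (231/595) = 1.537 x 10^-5 M
[AsO4^3-] = 6.25 x 10^-2 × (364/595) = 3.824 x 10^-2 M
Ca3(AsO4)2(s) <=> 3 Ca^2+(aq) + 2 AsO4^3-(aq), so Q = [Ca^2+]^3[AsO4^3-]^2
Q = (1.537 × 10^-5)^3(3.824 × 10^-2)^2 = 5.31 × 10^-18
Q > Ksp, so Ca3(AsO4)2 will precipitate.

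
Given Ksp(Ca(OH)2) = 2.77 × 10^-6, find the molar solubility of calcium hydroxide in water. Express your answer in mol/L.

s ≈ 8.85 x 10^-3 M

Ca(OH)2(s) <=> Ca^2+(aq) + 2 OH^-(aq)
Ksp = [Ca^2+][OH^-]^2
For each mole of Ca(OH)2 that dissolves: [Ca^2+] = s, [OH^-] = 2s.
Substituting: Ksp = s(2s)^2 = 4s^3
Solving, s = (2.77 × 10^-6/4)^(1/3) = 8.85 x 10^-3 M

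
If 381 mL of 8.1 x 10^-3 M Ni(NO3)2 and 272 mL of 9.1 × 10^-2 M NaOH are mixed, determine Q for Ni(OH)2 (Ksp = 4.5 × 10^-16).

Total volume = 381 + 272 = 653 mL.
[Ni^2+] = 8.1 × 10^-3 × (381/653) = 4.73 × 10^-3 M
[OH^-] = 9.1 x 10^-2 × (272/653) = 3.79 × 10^-2 M
Ni(OH)2(s) ⇌ Ni^2+ + 2 OH^-, so Q = [Ni^2+][OH^-]^2
Q = (4.73 × 10^-3)(3.79 x 10^-2)^2 = 6.8 × 10^-6
Q > Ksp, so Ni(OH)2 will precipitate.

Q = 6.8e-6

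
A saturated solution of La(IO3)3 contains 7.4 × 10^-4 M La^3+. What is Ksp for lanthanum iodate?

La(IO3)3(s) <=> La^3+(aq) + 3 IO3^-(aq)
Stoichiometry gives [IO3^-] = (3/1)[La^3+] = 2.22 × 10^-3 M.
Ksp = [La^3+][IO3^-]^3
Ksp = 7.4 x 10^-4 × (2.22 × 10^-3)^3 = 8.1 × 10^-12

Ksp = 8.1 × 10^-12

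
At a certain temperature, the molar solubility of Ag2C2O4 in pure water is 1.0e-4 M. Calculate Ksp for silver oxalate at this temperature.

Ag2C2O4(s) <=> 2 Ag^+ + C2O4^2-
For each mole of Ag2C2O4 that dissolves: [Ag^+] = 2s, [C2O4^2-] = s.
Ksp = [Ag^+]^2[C2O4^2-]
Substituting: Ksp = (2s)^2s = 4s^3
Ksp = 4 × (1.0 × 10^-4)^3 = 4.0 × 10^-12

4.0 × 10^-12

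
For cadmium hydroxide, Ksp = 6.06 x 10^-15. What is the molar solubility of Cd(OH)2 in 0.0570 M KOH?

1.87 x 10^-12 M

Cd(OH)2(s) <=> Cd^2+ + 2 OH^-
Ksp = [Cd^2+][OH^-]^2
Let s = moles of Cd(OH)2 that dissolve per litre. [Cd^2+] = s, [OH^-] = 0.0570 + 2s ≈ 0.0570 (since OH^- from KOH dominates).
Ksp ≈ s × (0.0570)^2
s = 1.87 × 10^-12 M
Check: 2s = 3.7 × 10^-12 ≪ 0.0570, so the approximation is valid.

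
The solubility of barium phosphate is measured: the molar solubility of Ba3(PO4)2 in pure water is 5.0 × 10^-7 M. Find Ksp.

Ba3(PO4)2(s) <=> 3 Ba^2+(aq) + 2 PO4^3-(aq)
With molar solubility s: [Ba^2+] = 3s, [PO4^3-] = 2s.
Ksp = [Ba^2+]^3[PO4^3-]^2
Ksp = (3s)^3(2s)^2 = 108s^5
Ksp = 108 × (5.0 × 10^-7)^5 = 3.4 x 10^-30

Ksp ≈ 3.4e-30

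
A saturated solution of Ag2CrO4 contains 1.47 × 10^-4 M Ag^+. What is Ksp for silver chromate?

Ag2CrO4(s) <=> 2 Ag^+ + CrO4^2-
Stoichiometry gives [CrO4^2-] = (1/2)[Ag^+] = 7.350 x 10^-5 M.
Ksp = [Ag^+]^2[CrO4^2-]
Ksp = (1.47 x 10^-4)^2 × 7.350 × 10^-5 = 1.59 × 10^-12

Ksp = 1.59 x 10^-12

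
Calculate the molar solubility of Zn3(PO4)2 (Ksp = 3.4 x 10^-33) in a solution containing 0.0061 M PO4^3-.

Zn3(PO4)2(s) <=> 3 Zn^2+ + 2 PO4^3-
Ksp = [Zn^2+]^3[PO4^3-]^2
Let s be the molar solubility in this solution. [Zn^2+] = 3s, [PO4^3-] = 0.0061 + 2s ≈ 0.0061 (since the PO4^3- already present dominates).
Ksp ≈ (3s)^3 × (0.0061)^2
s = 1.5 × 10^-10 M
Check: 2s = 3.0 × 10^-10 ≪ 0.0061, so the approximation is valid.

s ≈ 1.5 x 10^-10 M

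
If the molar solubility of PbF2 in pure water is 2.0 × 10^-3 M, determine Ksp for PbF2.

PbF2(s) ⇌ Pb^2+ + 2 F^-
Let s = molar solubility. Then [Pb^2+] = s and [F^-] = 2s.
Ksp = [Pb^2+][F^-]^2
So Ksp = s × (2s)^2 = 4s^3
Ksp = 4 × (2.0 × 10^-3)^3 = 3.2 x 10^-8

Ksp = 3.2 × 10^-8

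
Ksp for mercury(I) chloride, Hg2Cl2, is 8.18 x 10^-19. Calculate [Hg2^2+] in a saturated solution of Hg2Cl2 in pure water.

5.89 x 10^-7 M

Hg2Cl2(s) <=> Hg2^2+(aq) + 2 Cl^-(aq)
Ksp = [Hg2^2+][Cl^-]^2
With molar solubility s: [Hg2^2+] = s, [Cl^-] = 2s.
Ksp = s(2s)^2 = 4s^3
s^3 = 8.18 x 10^-19 / 4, so s = 5.892 x 10^-7 M
[Hg2^2+] = s = 5.89 × 10^-7 M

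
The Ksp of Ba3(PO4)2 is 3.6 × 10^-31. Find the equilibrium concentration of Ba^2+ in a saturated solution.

9.6e-7 M

Ba3(PO4)2(s) <=> 3 Ba^2+(aq) + 2 PO4^3-(aq)
Ksp = [Ba^2+]^3[PO4^3-]^2
If s mol/L of Ba3(PO4)2 dissolves, [Ba^2+] = 3s and [PO4^3-] = 2s.
Ksp = (3s)^3(2s)^2 = 108s^5
s = (3.6 × 10^-31 / 108)^(1/5) = 3.20 × 10^-7 M
[Ba^2+] = 3s = 9.6 × 10^-7 M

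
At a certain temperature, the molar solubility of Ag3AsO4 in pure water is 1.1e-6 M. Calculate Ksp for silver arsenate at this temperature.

Ag3AsO4(s) ⇌ 3 Ag^+ + AsO4^3-
If s mol/L of Ag3AsO4 dissolves, [Ag^+] = 3s and [AsO4^3-] = s.
Ksp = [Ag^+]^3[AsO4^3-]
Ksp = (3s)^3s = 27s^4
Ksp = 27 × (1.1 x 10^-6)^4 = 4.0 x 10^-23

Ksp = 4.0 × 10^-23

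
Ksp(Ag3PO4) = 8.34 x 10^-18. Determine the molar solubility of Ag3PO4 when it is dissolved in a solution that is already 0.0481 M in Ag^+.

Ag3PO4(s) ⇌ 3 Ag^+ + PO4^3-
Ksp = [Ag^+]^3[PO4^3-]
Let s = moles of Ag3PO4 that dissolve per litre. [Ag^+] = 0.0481 + 3s ≈ 0.0481, [PO4^3-] = s (common-ion effect: Ag^+ is already 0.0481 M).
Ksp ≈ (0.0481)^3 × s
s = 7.49 × 10^-14 M
Check: 3s = 2.2 × 10^-13 ≪ 0.0481, so the approximation is valid.

s ≈ 7.49 x 10^-14 M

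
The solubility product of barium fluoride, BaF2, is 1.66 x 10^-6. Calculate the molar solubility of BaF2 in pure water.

BaF2(s) ⇌ Ba^2+ + 2 F^-
Ksp = [Ba^2+][F^-]^2
For each mole of BaF2 that dissolves: [Ba^2+] = s, [F^-] = 2s.
Ksp = s(2s)^2 = 4s^3
Solving, s = (1.66 x 10^-6/4)^(1/3) = 7.46 x 10^-3 M

7.46e-3 M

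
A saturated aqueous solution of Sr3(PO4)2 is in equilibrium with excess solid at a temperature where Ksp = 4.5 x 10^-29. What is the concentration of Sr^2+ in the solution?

Sr3(PO4)2(s) ⇌ 3 Sr^2+(aq) + 2 PO4^3-(aq)
Ksp = [Sr^2+]^3[PO4^3-]^2
If s mol/L of Sr3(PO4)2 dissolves, [Sr^2+] = 3s and [PO4^3-] = 2s.
Ksp = (3s)^3(2s)^2 = 108s^5
s = (4.5 x 10^-29 / 108)^(1/5) = 8.39 × 10^-7 M
[Sr^2+] = 3s = 2.5 × 10^-6 M

2.5 x 10^-6 M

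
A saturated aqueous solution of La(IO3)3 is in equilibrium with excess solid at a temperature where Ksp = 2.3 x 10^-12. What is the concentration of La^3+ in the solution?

5.4 x 10^-4 M

La(IO3)3(s) ⇌ La^3+ + 3 IO3^-
Ksp = [La^3+][IO3^-]^3
With molar solubility s: [La^3+] = s, [IO3^-] = 3s.
Substituting: Ksp = s(3s)^3 = 27s^4
s^4 = 2.3 x 10^-12 / 27, so s = 5.40 x 10^-4 M
[La^3+] = s = 5.4 × 10^-4 M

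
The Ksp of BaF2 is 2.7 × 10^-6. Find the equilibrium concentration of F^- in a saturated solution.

BaF2(s) ⇌ Ba^2+ + 2 F^-
Ksp = [Ba^2+][F^-]^2
If s mol/L of BaF2 dissolves, [Ba^2+] = s and [F^-] = 2s.
Ksp = s(2s)^2 = 4s^3
s = (2.7 × 10^-6 / 4)^(1/3) = 8.77 x 10^-3 M
[F^-] = 2s = 1.8 x 10^-2 M

[F^-] = 1.8 × 10^-2 M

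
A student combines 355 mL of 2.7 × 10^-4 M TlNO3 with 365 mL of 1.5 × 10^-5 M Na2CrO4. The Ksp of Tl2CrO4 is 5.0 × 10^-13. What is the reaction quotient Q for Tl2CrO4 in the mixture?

1.3 × 10^-13

Total volume = 355 + 365 = 720 mL.
[Tl^+] = 2.7 x 10^-4 × (355/720) = 1.33 × 10^-4 M
[CrO4^2-] = 1.5 x 10^-5 × (365/720) = 7.60 × 10^-6 M
Tl2CrO4(s) <=> 2 Tl^+(aq) + CrO4^2-(aq), so Q = [Tl^+]^2[CrO4^2-]
Q = (1.33 × 10^-4)^2(7.60 × 10^-6) = 1.3 × 10^-13
Q < Ksp, so no precipitate of Tl2CrO4 forms.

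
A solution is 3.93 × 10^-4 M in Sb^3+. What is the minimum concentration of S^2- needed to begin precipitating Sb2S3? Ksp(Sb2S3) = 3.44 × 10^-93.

Sb2S3(s) <=> 2 Sb^3+ + 3 S^2-
Ksp = [Sb^3+]^2[S^2-]^3
Precipitation begins when Q = Ksp. With [Sb^3+] = 3.93 × 10^-4 M:
3.44 × 10^-93 = (3.93 × 10^-4)^2 × [S^2-]^3
[S^2-] = (3.44 × 10^-93 / 1.544 × 10^-7)^(1/3) = 2.81 × 10^-29 M

[S^2-] ≈ 2.81 × 10^-29 M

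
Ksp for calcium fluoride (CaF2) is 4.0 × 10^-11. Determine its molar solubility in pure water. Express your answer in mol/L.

CaF2(s) ⇌ Ca^2+(aq) + 2 F^-(aq)
Ksp = [Ca^2+][F^-]^2
Let s = molar solubility. Then [Ca^2+] = s and [F^-] = 2s.
So Ksp = s × (2s)^2 = 4s^3
s = (4.0 × 10^-11 / 4)^(1/3) = 2.2 x 10^-4 M

s = 2.2 × 10^-4 M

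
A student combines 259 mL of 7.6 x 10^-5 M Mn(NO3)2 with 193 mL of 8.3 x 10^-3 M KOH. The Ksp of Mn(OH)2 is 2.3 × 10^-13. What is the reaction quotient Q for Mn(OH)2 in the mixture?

Total volume = 259 + 193 = 452 mL.
[Mn^2+] = 7.6 × 10^-5 × (259/452) = 4.35 × 10^-5 M
[OH^-] = 8.3 × 10^-3 × (193/452) = 3.54 × 10^-3 M
Mn(OH)2(s) ⇌ Mn^2+ + 2 OH^-, so Q = [Mn^2+][OH^-]^2
Q = (4.35 x 10^-5)(3.54 x 10^-3)^2 = 5.5 × 10^-10
Q > Ksp, so Mn(OH)2 will precipitate.

Q = 5.5 × 10^-10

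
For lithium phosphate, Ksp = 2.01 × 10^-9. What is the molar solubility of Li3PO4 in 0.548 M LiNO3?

Li3PO4(s) <=> 3 Li^+(aq) + PO4^3-(aq)
Ksp = [Li^+]^3[PO4^3-]
Let s be the molar solubility in this solution. [Li^+] = 0.548 + 3s ≈ 0.548, [PO4^3-] = s (since Li^+ from LiNO3 dominates).
Ksp ≈ (0.548)^3 × s
s = 1.22 × 10^-8 M
Check: 3s = 3.7 × 10^-8 ≪ 0.548, so the approximation is valid.

1.22 × 10^-8 M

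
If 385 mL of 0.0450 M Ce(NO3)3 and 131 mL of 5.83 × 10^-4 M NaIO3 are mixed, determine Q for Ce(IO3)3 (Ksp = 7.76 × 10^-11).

Total volume = 385 + 131 = 516 mL.
[Ce^3+] = 4.50 × 10^-2 × (385/516) = 3.358 × 10^-2 M
[IO3^-] = 5.83 x 10^-4 × (131/516) = 1.480 × 10^-4 M
Ce(IO3)3(s) <=> Ce^3+(aq) + 3 IO3^-(aq), so Q = [Ce^3+][IO3^-]^3
Q = (3.358 x 10^-2)(1.480 × 10^-4)^3 = 1.09 x 10^-13
Q < Ksp, so no precipitate of Ce(IO3)3 forms.

1.09e-13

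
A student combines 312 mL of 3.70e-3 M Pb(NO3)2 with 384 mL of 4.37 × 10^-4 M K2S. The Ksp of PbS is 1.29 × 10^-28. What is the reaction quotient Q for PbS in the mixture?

Total volume = 312 + 384 = 696 mL.
[Pb^2+] = 3.70 × 10^-3 × (312/696) = 1.659 x 10^-3 M
[S^2-] = 4.37 × 10^-4 × (384/696) = 2.411 × 10^-4 M
PbS(s) ⇌ Pb^2+(aq) + S^2-(aq), so Q = [Pb^2+][S^2-]
Q = (1.659 × 10^-3)(2.411 × 10^-4) = 4.00 x 10^-7
Q > Ksp, so PbS will precipitate.

Q ≈ 4.00 × 10^-7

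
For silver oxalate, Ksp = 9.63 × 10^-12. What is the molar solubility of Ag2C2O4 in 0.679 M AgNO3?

2.09e-11 M

Ag2C2O4(s) ⇌ 2 Ag^+(aq) + C2O4^2-(aq)
Ksp = [Ag^+]^2[C2O4^2-]
Let s be the molar solubility in this solution. [Ag^+] = 0.679 + 2s ≈ 0.679, [C2O4^2-] = s (Ksp is small, so little additional dissolves).
Ksp ≈ (0.679)^2 × s
s = 2.09 × 10^-11 M
Check: 2s = 4.2 x 10^-11 ≪ 0.679, so the approximation is valid.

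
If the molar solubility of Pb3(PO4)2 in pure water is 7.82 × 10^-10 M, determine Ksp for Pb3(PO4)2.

3.16 × 10^-44

Pb3(PO4)2(s) <=> 3 Pb^2+(aq) + 2 PO4^3-(aq)
With molar solubility s: [Pb^2+] = 3s, [PO4^3-] = 2s.
Ksp = [Pb^2+]^3[PO4^3-]^2
Substituting: Ksp = (3s)^3(2s)^2 = 108s^5
With s = 7.82 x 10^-10: Ksp = 3.16 × 10^-44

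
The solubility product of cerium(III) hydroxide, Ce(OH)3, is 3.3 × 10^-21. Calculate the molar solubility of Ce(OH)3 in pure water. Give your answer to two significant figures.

3.3 × 10^-6 M

Ce(OH)3(s) ⇌ Ce^3+ + 3 OH^-
Ksp = [Ce^3+][OH^-]^3
With molar solubility s: [Ce^3+] = s, [OH^-] = 3s.
Ksp = s(3s)^3 = 27s^4
s = (3.3 × 10^-21 / 27)^(1/4) = 3.3 x 10^-6 M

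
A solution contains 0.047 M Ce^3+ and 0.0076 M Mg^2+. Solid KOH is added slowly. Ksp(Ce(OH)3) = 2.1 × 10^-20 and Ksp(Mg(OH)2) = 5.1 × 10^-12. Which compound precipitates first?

Precipitation of each salt starts when its ion product equals its Ksp.
For Ce(OH)3: 2.1 × 10^-20 = 0.047 × [OH^-]^3  ⇒  [OH^-] = 7.6 × 10^-7 M.
For Mg(OH)2: 5.1 × 10^-12 = 0.0076 × [OH^-]^2  ⇒  [OH^-] = 2.6 × 10^-5 M.
The salt with the lower threshold [OH^-] precipitates first: Ce(OH)3.

Ce(OH)3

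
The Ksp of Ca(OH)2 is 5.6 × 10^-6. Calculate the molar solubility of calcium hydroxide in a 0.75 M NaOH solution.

s = 1.0e-5 M

Ca(OH)2(s) ⇌ Ca^2+(aq) + 2 OH^-(aq)
Ksp = [Ca^2+][OH^-]^2
Let s = moles of Ca(OH)2 that dissolve per litre. [Ca^2+] = s, [OH^-] = 0.75 + 2s ≈ 0.75 (common-ion effect: OH^- is already 0.75 M).
Ksp ≈ s × (0.75)^2
s = 1.0 × 10^-5 M
Check: 2s = 2.0 × 10^-5 ≪ 0.75, so the approximation is valid.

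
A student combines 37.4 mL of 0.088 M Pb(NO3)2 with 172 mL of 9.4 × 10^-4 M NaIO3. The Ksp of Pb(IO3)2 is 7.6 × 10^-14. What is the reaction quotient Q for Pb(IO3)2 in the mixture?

Q ≈ 9.4 × 10^-9

Total volume = 37.4 + 172 = 209.4 mL.
[Pb^2+] = 8.8 × 10^-2 × (37.4/209.4) = 1.57 x 10^-2 M
[IO3^-] = 9.4 × 10^-4 × (172/209.4) = 7.72 x 10^-4 M
Pb(IO3)2(s) ⇌ Pb^2+(aq) + 2 IO3^-(aq), so Q = [Pb^2+][IO3^-]^2
Q = (1.57 × 10^-2)(7.72 × 10^-4)^2 = 9.4 × 10^-9
Q > Ksp, so Pb(IO3)2 will precipitate.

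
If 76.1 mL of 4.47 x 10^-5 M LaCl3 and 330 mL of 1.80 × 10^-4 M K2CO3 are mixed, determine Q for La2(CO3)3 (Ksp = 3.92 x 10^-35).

Total volume = 76.1 + 330 = 406.1 mL.
[La^3+] = 4.47 × 10^-5 × (76.1/406.1) = 8.376 × 10^-6 M
[CO3^2-] = 1.80 × 10^-4 × (330/406.1) = 1.463 × 10^-4 M
La2(CO3)3(s) ⇌ 2 La^3+(aq) + 3 CO3^2-(aq), so Q = [La^3+]^2[CO3^2-]^3
Q = (8.376 x 10^-6)^2(1.463 x 10^-4)^3 = 2.20 × 10^-22
Q > Ksp, so La2(CO3)3 will precipitate.

Q ≈ 2.20 × 10^-22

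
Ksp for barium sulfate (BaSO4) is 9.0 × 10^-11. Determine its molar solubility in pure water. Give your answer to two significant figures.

BaSO4(s) ⇌ Ba^2+(aq) + SO4^2-(aq)
Ksp = [Ba^2+][SO4^2-]
For each mole of BaSO4 that dissolves: [Ba^2+] = s, [SO4^2-] = s.
Ksp = (s)(s) = s^2
s = (9.0 × 10^-11)^(1/2) = 9.5 × 10^-6 M

9.5 × 10^-6 M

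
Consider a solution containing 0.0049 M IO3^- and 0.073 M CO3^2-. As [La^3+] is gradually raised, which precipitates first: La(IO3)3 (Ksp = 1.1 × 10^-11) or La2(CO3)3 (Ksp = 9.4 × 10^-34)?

La2(CO3)3

Each salt begins to precipitate when Q = Ksp, i.e. when [La^3+] reaches its threshold.
For La(IO3)3: 1.1 × 10^-11 = (0.0049)^3 × [La^3+]  ⇒  [La^3+] = 9.3 x 10^-5 M.
For La2(CO3)3: 9.4 × 10^-34 = (0.073)^3 × [La^3+]^2  ⇒  [La^3+] = 1.6 × 10^-15 M.
The salt with the lower threshold [La^3+] precipitates first: La2(CO3)3.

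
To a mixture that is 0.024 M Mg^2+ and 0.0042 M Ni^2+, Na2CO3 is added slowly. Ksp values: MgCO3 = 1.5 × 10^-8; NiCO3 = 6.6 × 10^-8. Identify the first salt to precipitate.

MgCO3

Precipitation of each salt starts when its ion product equals its Ksp.
For MgCO3: 1.5 × 10^-8 = 0.024 × [CO3^2-]  ⇒  [CO3^2-] = 6.3 × 10^-7 M.
For NiCO3: 6.6 × 10^-8 = 0.0042 × [CO3^2-]  ⇒  [CO3^2-] = 1.6 × 10^-5 M.
The salt with the lower threshold [CO3^2-] precipitates first: MgCO3.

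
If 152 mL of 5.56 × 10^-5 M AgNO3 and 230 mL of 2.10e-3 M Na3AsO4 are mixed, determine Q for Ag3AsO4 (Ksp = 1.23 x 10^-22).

Total volume = 152 + 230 = 382 mL.
[Ag^+] = 5.56 x 10^-5 × (152/382) = 2.212 × 10^-5 M
[AsO4^3-] = 2.10 x 10^-3 × (230/382) = 1.264 × 10^-3 M
Ag3AsO4(s) ⇌ 3 Ag^+ + AsO4^3-, so Q = [Ag^+]^3[AsO4^3-]
Q = (2.212 x 10^-5)^3(1.264 × 10^-3) = 1.37 x 10^-17
Q > Ksp, so Ag3AsO4 will precipitate.

Q = 1.37 x 10^-17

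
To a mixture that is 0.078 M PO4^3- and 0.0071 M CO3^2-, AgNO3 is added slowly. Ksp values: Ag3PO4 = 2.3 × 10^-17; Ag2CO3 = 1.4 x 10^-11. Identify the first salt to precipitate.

Each salt begins to precipitate when Q = Ksp, i.e. when [Ag^+] reaches its threshold.
For Ag3PO4: 2.3 × 10^-17 = 0.078 × [Ag^+]^3  ⇒  [Ag^+] = 6.7 × 10^-6 M.
For Ag2CO3: 1.4 x 10^-11 = 0.0071 × [Ag^+]^2  ⇒  [Ag^+] = 4.4 x 10^-5 M.
The salt with the lower threshold [Ag^+] precipitates first: Ag3PO4.

Ag3PO4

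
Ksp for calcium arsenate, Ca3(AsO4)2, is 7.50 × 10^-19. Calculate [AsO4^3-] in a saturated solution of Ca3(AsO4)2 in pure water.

Ca3(AsO4)2(s) ⇌ 3 Ca^2+ + 2 AsO4^3-
Ksp = [Ca^2+]^3[AsO4^3-]^2
For each mole of Ca3(AsO4)2 that dissolves: [Ca^2+] = 3s, [AsO4^3-] = 2s.
Substituting: Ksp = (3s)^3(2s)^2 = 108s^5
s = (7.50 × 10^-19 / 108)^(1/5) = 9.297 × 10^-5 M
[AsO4^3-] = 2s = 1.86 x 10^-4 M

[AsO4^3-] ≈ 1.86e-4 M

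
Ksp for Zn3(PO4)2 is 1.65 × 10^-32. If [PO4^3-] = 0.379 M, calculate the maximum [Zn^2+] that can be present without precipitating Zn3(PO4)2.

Zn3(PO4)2(s) ⇌ 3 Zn^2+(aq) + 2 PO4^3-(aq)
Ksp = [Zn^2+]^3[PO4^3-]^2
Precipitation begins when Q = Ksp. With [PO4^3-] = 0.379 M:
1.65 × 10^-32 = (0.379)^2 × [Zn^2+]^3
[Zn^2+] = (1.65 × 10^-32 / 1.436 × 10^-1)^(1/3) = 4.86 x 10^-11 M

[Zn^2+] ≈ 4.86 × 10^-11 M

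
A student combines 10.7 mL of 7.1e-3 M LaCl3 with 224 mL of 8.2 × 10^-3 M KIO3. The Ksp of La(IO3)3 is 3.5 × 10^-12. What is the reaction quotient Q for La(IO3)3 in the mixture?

Total volume = 10.7 + 224 = 234.7 mL.
[La^3+] = 7.1 x 10^-3 × (10.7/234.7) = 3.24 × 10^-4 M
[IO3^-] = 8.2 x 10^-3 × (224/234.7) = 7.83 x 10^-3 M
La(IO3)3(s) <=> La^3+ + 3 IO3^-, so Q = [La^3+][IO3^-]^3
Q = (3.24 x 10^-4)(7.83 x 10^-3)^3 = 1.6 × 10^-10
Q > Ksp, so La(IO3)3 will precipitate.

Q = 1.6 x 10^-10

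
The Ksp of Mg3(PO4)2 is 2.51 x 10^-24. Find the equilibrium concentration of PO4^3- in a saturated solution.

[PO4^3-] = 1.49 × 10^-5 M

Mg3(PO4)2(s) ⇌ 3 Mg^2+ + 2 PO4^3-
Ksp = [Mg^2+]^3[PO4^3-]^2
With molar solubility s: [Mg^2+] = 3s, [PO4^3-] = 2s.
Ksp = (3s)^3(2s)^2 = 108s^5
s = (2.51 x 10^-24 / 108)^(1/5) = 7.469 × 10^-6 M
[PO4^3-] = 2s = 1.49 × 10^-5 M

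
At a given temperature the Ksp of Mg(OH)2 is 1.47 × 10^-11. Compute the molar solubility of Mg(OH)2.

1.54 x 10^-4 M

Mg(OH)2(s) ⇌ Mg^2+ + 2 OH^-
Ksp = [Mg^2+][OH^-]^2
Let s = molar solubility. Then [Mg^2+] = s and [OH^-] = 2s.
Ksp = s(2s)^2 = 4s^3
s = (1.47 × 10^-11 / 4)^(1/3) = 1.54 x 10^-4 M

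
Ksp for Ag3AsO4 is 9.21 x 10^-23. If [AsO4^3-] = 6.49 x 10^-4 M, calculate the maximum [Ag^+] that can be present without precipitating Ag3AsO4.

Ag3AsO4(s) ⇌ 3 Ag^+ + AsO4^3-
Ksp = [Ag^+]^3[AsO4^3-]
Precipitation begins when Q = Ksp. With [AsO4^3-] = 6.49 x 10^-4 M:
9.21 x 10^-23 = (6.49 x 10^-4) × [Ag^+]^3
[Ag^+] = (9.21 x 10^-23 / 6.49 × 10^-4)^(1/3) = 5.22 × 10^-7 M

5.22 x 10^-7 M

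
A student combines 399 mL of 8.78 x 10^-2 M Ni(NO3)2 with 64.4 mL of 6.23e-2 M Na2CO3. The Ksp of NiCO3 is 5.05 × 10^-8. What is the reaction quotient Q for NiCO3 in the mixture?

Q = 6.55 × 10^-4

Total volume = 399 + 64.4 = 463.4 mL.
[Ni^2+] = 8.78 × 10^-2 × (399/463.4) = 7.560 × 10^-2 M
[CO3^2-] = 6.23 × 10^-2 × (64.4/463.4) = 8.658 × 10^-3 M
NiCO3(s) <=> Ni^2+ + CO3^2-, so Q = [Ni^2+][CO3^2-]
Q = (7.560 × 10^-2)(8.658 × 10^-3) = 6.55 × 10^-4
Q > Ksp, so NiCO3 will precipitate.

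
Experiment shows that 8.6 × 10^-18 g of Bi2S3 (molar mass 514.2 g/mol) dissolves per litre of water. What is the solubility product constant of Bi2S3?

Ksp ≈ 1.4 × 10^-97

Molar solubility s = (8.6 × 10^-18 g/L) / (514.2 g/mol) = 1.67 × 10^-20 M.
Bi2S3(s) ⇌ 2 Bi^3+ + 3 S^2-
With molar solubility s: [Bi^3+] = 2s, [S^2-] = 3s.
Ksp = [Bi^3+]^2[S^2-]^3
Ksp = (2s)^2(3s)^3 = 108s^5
With s = 1.67 × 10^-20: Ksp = 1.4 × 10^-97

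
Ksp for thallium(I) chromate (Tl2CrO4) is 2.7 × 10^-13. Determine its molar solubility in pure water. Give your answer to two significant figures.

s = 4.1e-5 M

Tl2CrO4(s) ⇌ 2 Tl^+ + CrO4^2-
Ksp = [Tl^+]^2[CrO4^2-]
If s mol/L of Tl2CrO4 dissolves, [Tl^+] = 2s and [CrO4^2-] = s.
Substituting: Ksp = (2s)^2s = 4s^3
s^3 = 2.7 × 10^-13 / 4, so s = 4.1 × 10^-5 M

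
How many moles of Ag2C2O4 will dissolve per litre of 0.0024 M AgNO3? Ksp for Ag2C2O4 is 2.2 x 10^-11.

3.8 × 10^-6 M

Ag2C2O4(s) <=> 2 Ag^+ + C2O4^2-
Ksp = [Ag^+]^2[C2O4^2-]
If s mol/L dissolves here, [Ag^+] = 0.0024 + 2s ≈ 0.0024, [C2O4^2-] = s (since Ag^+ from AgNO3 dominates).
Ksp ≈ (0.0024)^2 × s
s = 3.8 × 10^-6 M
Check: 2s = 7.6 × 10^-6 ≪ 0.0024, so the approximation is valid.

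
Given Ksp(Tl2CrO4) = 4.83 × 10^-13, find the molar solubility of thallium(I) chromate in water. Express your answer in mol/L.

s = 4.94 × 10^-5 M

Tl2CrO4(s) <=> 2 Tl^+ + CrO4^2-
Ksp = [Tl^+]^2[CrO4^2-]
For each mole of Tl2CrO4 that dissolves: [Tl^+] = 2s, [CrO4^2-] = s.
Substituting: Ksp = (2s)^2s = 4s^3
s^3 = 4.83 × 10^-13 / 4, so s = 4.94 × 10^-5 M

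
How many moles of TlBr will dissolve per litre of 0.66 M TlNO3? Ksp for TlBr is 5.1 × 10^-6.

TlBr(s) ⇌ Tl^+(aq) + Br^-(aq)
Ksp = [Tl^+][Br^-]
If s mol/L dissolves here, [Tl^+] = 0.66 + s ≈ 0.66, [Br^-] = s (common-ion effect: Tl^+ is already 0.66 M).
Ksp ≈ 0.66 × s
s = 7.7 x 10^-6 M
Check: s = 7.7 × 10^-6 ≪ 0.66, so the approximation is valid.

s ≈ 7.7 × 10^-6 M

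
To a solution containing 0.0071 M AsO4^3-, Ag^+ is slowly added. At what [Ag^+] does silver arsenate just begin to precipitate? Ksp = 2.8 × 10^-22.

Ag3AsO4(s) <=> 3 Ag^+ + AsO4^3-
Ksp = [Ag^+]^3[AsO4^3-]
Precipitation begins when Q = Ksp. With [AsO4^3-] = 0.0071 M:
2.8 × 10^-22 = (0.0071) × [Ag^+]^3
[Ag^+] = (2.8 × 10^-22 / 7.1 x 10^-3)^(1/3) = 3.4 × 10^-7 M

[Ag^+] = 3.4e-7 M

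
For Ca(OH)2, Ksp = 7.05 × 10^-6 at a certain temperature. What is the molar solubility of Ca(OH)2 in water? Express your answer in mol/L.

Ca(OH)2(s) <=> Ca^2+ + 2 OH^-
Ksp = [Ca^2+][OH^-]^2
With molar solubility s: [Ca^2+] = s, [OH^-] = 2s.
Substituting: Ksp = s(2s)^2 = 4s^3
s = (7.05 × 10^-6 / 4)^(1/3) = 1.21 × 10^-2 M

s = 0.0121 M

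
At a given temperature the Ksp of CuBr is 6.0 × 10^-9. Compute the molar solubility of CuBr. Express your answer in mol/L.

CuBr(s) <=> Cu^+(aq) + Br^-(aq)
Ksp = [Cu^+][Br^-]
With molar solubility s: [Cu^+] = s, [Br^-] = s.
Ksp = (s)(s) = s^2
s = √(6.0 × 10^-9) = 7.7 × 10^-5 M

7.7 × 10^-5 M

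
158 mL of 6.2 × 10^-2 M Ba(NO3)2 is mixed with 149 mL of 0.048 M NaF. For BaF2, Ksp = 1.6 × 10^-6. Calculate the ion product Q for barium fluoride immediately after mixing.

Total volume = 158 + 149 = 307 mL.
[Ba^2+] = 6.2 × 10^-2 × (158/307) = 3.19 × 10^-2 M
[F^-] = 4.8 × 10^-2 × (149/307) = 2.33 × 10^-2 M
BaF2(s) ⇌ Ba^2+ + 2 F^-, so Q = [Ba^2+][F^-]^2
Q = (3.19 x 10^-2)(2.33 × 10^-2)^2 = 1.7 × 10^-5
Q > Ksp, so BaF2 will precipitate.

Q = 1.7e-5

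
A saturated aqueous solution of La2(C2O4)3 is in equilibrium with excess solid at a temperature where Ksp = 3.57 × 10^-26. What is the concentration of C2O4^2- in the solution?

La2(C2O4)3(s) ⇌ 2 La^3+ + 3 C2O4^2-
Ksp = [La^3+]^2[C2O4^2-]^3
For each mole of La2(C2O4)3 that dissolves: [La^3+] = 2s, [C2O4^2-] = 3s.
So Ksp = (2s)^2 × (3s)^3 = 108s^5
s^5 = 3.57 × 10^-26 / 108, so s = 3.190 x 10^-6 M
[C2O4^2-] = 3s = 9.57 × 10^-6 M

[C2O4^2-] ≈ 9.57 × 10^-6 M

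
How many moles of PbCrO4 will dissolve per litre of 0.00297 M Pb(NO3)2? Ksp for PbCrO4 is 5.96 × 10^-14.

PbCrO4(s) ⇌ Pb^2+(aq) + CrO4^2-(aq)
Ksp = [Pb^2+][CrO4^2-]
Let s = moles of PbCrO4 that dissolve per litre. [Pb^2+] = 0.00297 + s ≈ 0.00297, [CrO4^2-] = s (since Pb^2+ from Pb(NO3)2 dominates).
Ksp ≈ 0.00297 × s
s = 2.01 x 10^-11 M
Check: s = 2.0 × 10^-11 ≪ 0.00297, so the approximation is valid.

s ≈ 2.01 × 10^-11 M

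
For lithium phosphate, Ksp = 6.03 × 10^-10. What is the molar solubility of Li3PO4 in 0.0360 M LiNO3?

s ≈ 1.29 × 10^-5 M

Li3PO4(s) ⇌ 3 Li^+(aq) + PO4^3-(aq)
Ksp = [Li^+]^3[PO4^3-]
Let s be the molar solubility in this solution. [Li^+] = 0.0360 + 3s ≈ 0.0360, [PO4^3-] = s (common-ion effect: Li^+ is already 0.0360 M).
Ksp ≈ (0.0360)^3 × s
s = 1.29 × 10^-5 M
Check: 3s = 3.9 × 10^-5 ≪ 0.0360, so the approximation is valid.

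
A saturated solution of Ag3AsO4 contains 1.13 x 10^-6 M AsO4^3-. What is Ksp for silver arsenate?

Ksp ≈ 4.40 × 10^-23

Ag3AsO4(s) ⇌ 3 Ag^+ + AsO4^3-
Stoichiometry gives [Ag^+] = (3/1)[AsO4^3-] = 3.390 x 10^-6 M.
Ksp = [Ag^+]^3[AsO4^3-]
Ksp = (3.390 × 10^-6)^3 × 1.13 × 10^-6 = 4.40 × 10^-23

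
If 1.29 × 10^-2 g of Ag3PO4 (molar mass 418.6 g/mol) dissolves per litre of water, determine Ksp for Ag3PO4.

Molar solubility s = (1.29 x 10^-2 g/L) / (418.6 g/mol) = 3.082 × 10^-5 M.
Ag3PO4(s) ⇌ 3 Ag^+(aq) + PO4^3-(aq)
Let s = molar solubility. Then [Ag^+] = 3s and [PO4^3-] = s.
Ksp = [Ag^+]^3[PO4^3-]
Substituting: Ksp = (3s)^3s = 27s^4
Ksp = 27 × (3.082 × 10^-5)^4 = 2.44 × 10^-17

2.44 × 10^-17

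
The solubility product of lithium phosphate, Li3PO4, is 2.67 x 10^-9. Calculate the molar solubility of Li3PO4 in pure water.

3.15e-3 M

Li3PO4(s) <=> 3 Li^+ + PO4^3-
Ksp = [Li^+]^3[PO4^3-]
With molar solubility s: [Li^+] = 3s, [PO4^3-] = s.
So Ksp = (3s)^3 × s = 27s^4
s^4 = 2.67 x 10^-9 / 27, so s = 3.15 x 10^-3 M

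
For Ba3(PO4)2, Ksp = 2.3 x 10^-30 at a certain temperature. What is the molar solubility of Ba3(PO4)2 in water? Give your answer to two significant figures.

s ≈ 4.6e-7 M

Ba3(PO4)2(s) <=> 3 Ba^2+ + 2 PO4^3-
Ksp = [Ba^2+]^3[PO4^3-]^2
If s mol/L of Ba3(PO4)2 dissolves, [Ba^2+] = 3s and [PO4^3-] = 2s.
So Ksp = (3s)^3 × (2s)^2 = 108s^5
Solving, s = (2.3 x 10^-30/108)^(1/5) = 4.6 x 10^-7 M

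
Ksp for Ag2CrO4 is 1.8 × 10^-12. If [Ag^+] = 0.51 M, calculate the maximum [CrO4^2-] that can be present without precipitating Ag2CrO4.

Ag2CrO4(s) ⇌ 2 Ag^+(aq) + CrO4^2-(aq)
Ksp = [Ag^+]^2[CrO4^2-]
Precipitation begins when Q = Ksp. With [Ag^+] = 0.51 M:
1.8 × 10^-12 = (0.51)^2 × [CrO4^2-]
[CrO4^2-] = (1.8 × 10^-12 / 2.60 × 10^-1) = 6.9 × 10^-12 M

6.9 × 10^-12 M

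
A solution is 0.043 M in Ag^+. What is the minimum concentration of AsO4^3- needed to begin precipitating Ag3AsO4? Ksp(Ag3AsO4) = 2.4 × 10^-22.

Ag3AsO4(s) ⇌ 3 Ag^+ + AsO4^3-
Ksp = [Ag^+]^3[AsO4^3-]
Precipitation begins when Q = Ksp. With [Ag^+] = 0.043 M:
2.4 × 10^-22 = (0.043)^3 × [AsO4^3-]
[AsO4^3-] = (2.4 × 10^-22 / 7.95 × 10^-5) = 3.0 x 10^-18 M

3.0 x 10^-18 M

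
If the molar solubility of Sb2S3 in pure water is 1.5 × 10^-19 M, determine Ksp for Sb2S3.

8.2 × 10^-93

Sb2S3(s) ⇌ 2 Sb^3+ + 3 S^2-
With molar solubility s: [Sb^3+] = 2s, [S^2-] = 3s.
Ksp = [Sb^3+]^2[S^2-]^3
So Ksp = (2s)^2 × (3s)^3 = 108s^5
With s = 1.5 x 10^-19: Ksp = 8.2 × 10^-93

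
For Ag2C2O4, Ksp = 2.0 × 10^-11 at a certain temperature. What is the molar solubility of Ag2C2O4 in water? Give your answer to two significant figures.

1.7 × 10^-4 M

Ag2C2O4(s) <=> 2 Ag^+(aq) + C2O4^2-(aq)
Ksp = [Ag^+]^2[C2O4^2-]
If s mol/L of Ag2C2O4 dissolves, [Ag^+] = 2s and [C2O4^2-] = s.
Ksp = (2s)^2s = 4s^3
Solving, s = (2.0 × 10^-11/4)^(1/3) = 1.7 × 10^-4 M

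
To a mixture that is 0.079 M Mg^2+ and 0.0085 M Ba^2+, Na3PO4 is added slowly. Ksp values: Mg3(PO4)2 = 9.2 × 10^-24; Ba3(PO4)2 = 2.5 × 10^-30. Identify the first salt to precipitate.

Each salt begins to precipitate when Q = Ksp, i.e. when [PO4^3-] reaches its threshold.
For Mg3(PO4)2: 9.2 × 10^-24 = (0.079)^3 × [PO4^3-]^2  ⇒  [PO4^3-] = 1.4 × 10^-10 M.
For Ba3(PO4)2: 2.5 × 10^-30 = (0.0085)^3 × [PO4^3-]^2  ⇒  [PO4^3-] = 2.0 × 10^-12 M.
The salt with the lower threshold [PO4^3-] precipitates first: Ba3(PO4)2.

Ba3(PO4)2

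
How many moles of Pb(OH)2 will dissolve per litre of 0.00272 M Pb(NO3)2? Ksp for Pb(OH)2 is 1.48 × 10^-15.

3.69 × 10^-7 M

Pb(OH)2(s) ⇌ Pb^2+ + 2 OH^-
Ksp = [Pb^2+][OH^-]^2
Let s = moles of Pb(OH)2 that dissolve per litre. [Pb^2+] = 0.00272 + s ≈ 0.00272, [OH^-] = 2s (since Pb^2+ from Pb(NO3)2 dominates).
Ksp ≈ 0.00272 × (2s)^2
s = 3.69 × 10^-7 M
Check: s = 3.7 × 10^-7 ≪ 0.00272, so the approximation is valid.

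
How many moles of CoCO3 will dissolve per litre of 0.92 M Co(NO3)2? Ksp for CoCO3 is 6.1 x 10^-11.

CoCO3(s) ⇌ Co^2+ + CO3^2-
Ksp = [Co^2+][CO3^2-]
Let s be the molar solubility in this solution. [Co^2+] = 0.92 + s ≈ 0.92, [CO3^2-] = s (common-ion effect: Co^2+ is already 0.92 M).
Ksp ≈ 0.92 × s
s = 6.6 x 10^-11 M
Check: s = 6.6 x 10^-11 ≪ 0.92, so the approximation is valid.

s ≈ 6.6 × 10^-11 M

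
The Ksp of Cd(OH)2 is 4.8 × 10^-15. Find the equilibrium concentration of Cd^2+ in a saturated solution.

Cd(OH)2(s) <=> Cd^2+(aq) + 2 OH^-(aq)
Ksp = [Cd^2+][OH^-]^2
With molar solubility s: [Cd^2+] = s, [OH^-] = 2s.
Substituting: Ksp = s(2s)^2 = 4s^3
s^3 = 4.8 × 10^-15 / 4, so s = 1.06 x 10^-5 M
[Cd^2+] = s = 1.1 × 10^-5 M

[Cd^2+] = 1.1 × 10^-5 M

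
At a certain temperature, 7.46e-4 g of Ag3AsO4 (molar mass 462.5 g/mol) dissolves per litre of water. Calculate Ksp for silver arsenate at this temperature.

Ksp ≈ 1.83 x 10^-22

Molar solubility s = (7.46 x 10^-4 g/L) / (462.5 g/mol) = 1.613 x 10^-6 M.
Ag3AsO4(s) <=> 3 Ag^+(aq) + AsO4^3-(aq)
With molar solubility s: [Ag^+] = 3s, [AsO4^3-] = s.
Ksp = [Ag^+]^3[AsO4^3-]
Ksp = (3s)^3s = 27s^4
With s = 1.613 x 10^-6: Ksp = 1.83 x 10^-22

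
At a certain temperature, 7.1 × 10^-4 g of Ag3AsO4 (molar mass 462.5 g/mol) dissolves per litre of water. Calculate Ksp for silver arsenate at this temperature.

Ksp ≈ 1.5 × 10^-22

Molar solubility s = (7.1 × 10^-4 g/L) / (462.5 g/mol) = 1.54 × 10^-6 M.
Ag3AsO4(s) ⇌ 3 Ag^+(aq) + AsO4^3-(aq)
Let s = molar solubility. Then [Ag^+] = 3s and [AsO4^3-] = s.
Ksp = [Ag^+]^3[AsO4^3-]
Substituting: Ksp = (3s)^3s = 27s^4
With s = 1.54 x 10^-6: Ksp = 1.5 × 10^-22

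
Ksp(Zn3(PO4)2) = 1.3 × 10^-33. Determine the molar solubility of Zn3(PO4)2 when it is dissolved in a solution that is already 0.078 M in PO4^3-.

2.0e-11 M

Zn3(PO4)2(s) ⇌ 3 Zn^2+ + 2 PO4^3-
Ksp = [Zn^2+]^3[PO4^3-]^2
Let s be the molar solubility in this solution. [Zn^2+] = 3s, [PO4^3-] = 0.078 + 2s ≈ 0.078 (Ksp is small, so little additional dissolves).
Ksp ≈ (3s)^3 × (0.078)^2
s = 2.0 x 10^-11 M
Check: 2s = 4.0 x 10^-11 ≪ 0.078, so the approximation is valid.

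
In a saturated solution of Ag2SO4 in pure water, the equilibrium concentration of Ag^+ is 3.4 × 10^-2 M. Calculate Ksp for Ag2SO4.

Ag2SO4(s) ⇌ 2 Ag^+(aq) + SO4^2-(aq)
Stoichiometry gives [SO4^2-] = (1/2)[Ag^+] = 1.70 × 10^-2 M.
Ksp = [Ag^+]^2[SO4^2-]
Ksp = (3.4 × 10^-2)^2 × 1.70 × 10^-2 = 2.0 x 10^-5

2.0 × 10^-5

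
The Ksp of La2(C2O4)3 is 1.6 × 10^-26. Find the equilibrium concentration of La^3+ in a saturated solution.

La2(C2O4)3(s) ⇌ 2 La^3+ + 3 C2O4^2-
Ksp = [La^3+]^2[C2O4^2-]^3
Let s = molar solubility. Then [La^3+] = 2s and [C2O4^2-] = 3s.
Ksp = (2s)^2(3s)^3 = 108s^5
Solving, s = (1.6 × 10^-26/108)^(1/5) = 2.72 × 10^-6 M
[La^3+] = 2s = 5.4 x 10^-6 M

[La^3+] = 5.4 × 10^-6 M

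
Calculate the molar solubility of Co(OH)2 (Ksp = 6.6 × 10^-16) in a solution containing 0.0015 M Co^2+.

Co(OH)2(s) ⇌ Co^2+(aq) + 2 OH^-(aq)
Ksp = [Co^2+][OH^-]^2
If s mol/L dissolves here, [Co^2+] = 0.0015 + s ≈ 0.0015, [OH^-] = 2s (since the Co^2+ already present dominates).
Ksp ≈ 0.0015 × (2s)^2
s = 3.3 × 10^-7 M
Check: s = 3.3 × 10^-7 ≪ 0.0015, so the approximation is valid.

s ≈ 3.3 × 10^-7 M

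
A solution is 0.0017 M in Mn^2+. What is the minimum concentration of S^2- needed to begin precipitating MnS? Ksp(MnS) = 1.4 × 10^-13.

MnS(s) ⇌ Mn^2+(aq) + S^2-(aq)
Ksp = [Mn^2+][S^2-]
Precipitation begins when Q = Ksp. With [Mn^2+] = 0.0017 M:
1.4 × 10^-13 = (0.0017) × [S^2-]
[S^2-] = (1.4 × 10^-13 / 1.7 × 10^-3) = 8.2 × 10^-11 M

[S^2-] ≈ 8.2 × 10^-11 M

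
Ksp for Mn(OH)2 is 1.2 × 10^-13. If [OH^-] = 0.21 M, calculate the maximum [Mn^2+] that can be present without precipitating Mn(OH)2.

Mn(OH)2(s) <=> Mn^2+ + 2 OH^-
Ksp = [Mn^2+][OH^-]^2
Precipitation begins when Q = Ksp. With [OH^-] = 0.21 M:
1.2 × 10^-13 = (0.21)^2 × [Mn^2+]
[Mn^2+] = (1.2 × 10^-13 / 4.41 × 10^-2) = 2.7 × 10^-12 M

[Mn^2+] ≈ 2.7e-12 M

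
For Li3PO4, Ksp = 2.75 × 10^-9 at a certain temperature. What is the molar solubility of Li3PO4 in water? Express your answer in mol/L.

s = 3.18 × 10^-3 M

Li3PO4(s) <=> 3 Li^+ + PO4^3-
Ksp = [Li^+]^3[PO4^3-]
For each mole of Li3PO4 that dissolves: [Li^+] = 3s, [PO4^3-] = s.
So Ksp = (3s)^3 × s = 27s^4
Solving, s = (2.75 × 10^-9/27)^(1/4) = 3.18 x 10^-3 M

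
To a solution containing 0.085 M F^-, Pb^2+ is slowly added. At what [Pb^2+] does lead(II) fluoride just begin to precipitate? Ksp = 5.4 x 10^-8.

[Pb^2+] ≈ 7.5e-6 M

PbF2(s) <=> Pb^2+ + 2 F^-
Ksp = [Pb^2+][F^-]^2
Precipitation begins when Q = Ksp. With [F^-] = 0.085 M:
5.4 x 10^-8 = (0.085)^2 × [Pb^2+]
[Pb^2+] = (5.4 x 10^-8 / 7.23 x 10^-3) = 7.5 x 10^-6 M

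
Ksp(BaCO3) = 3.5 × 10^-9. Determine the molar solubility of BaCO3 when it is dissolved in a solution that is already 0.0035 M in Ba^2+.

BaCO3(s) ⇌ Ba^2+ + CO3^2-
Ksp = [Ba^2+][CO3^2-]
If s mol/L dissolves here, [Ba^2+] = 0.0035 + s ≈ 0.0035, [CO3^2-] = s (common-ion effect: Ba^2+ is already 0.0035 M).
Ksp ≈ 0.0035 × s
s = 1.0 × 10^-6 M
Check: s = 1.0 x 10^-6 ≪ 0.0035, so the approximation is valid.

1.0 × 10^-6 M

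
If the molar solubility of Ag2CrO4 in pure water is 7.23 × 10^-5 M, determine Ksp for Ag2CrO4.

Ag2CrO4(s) ⇌ 2 Ag^+(aq) + CrO4^2-(aq)
With molar solubility s: [Ag^+] = 2s, [CrO4^2-] = s.
Ksp = [Ag^+]^2[CrO4^2-]
Ksp = (2s)^2s = 4s^3
Ksp = 4 × (7.23 x 10^-5)^3 = 1.51 × 10^-12

Ksp ≈ 1.51 x 10^-12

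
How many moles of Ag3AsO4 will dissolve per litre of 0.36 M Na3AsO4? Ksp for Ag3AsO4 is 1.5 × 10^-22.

s = 2.5e-8 M

Ag3AsO4(s) ⇌ 3 Ag^+ + AsO4^3-
Ksp = [Ag^+]^3[AsO4^3-]
If s mol/L dissolves here, [Ag^+] = 3s, [AsO4^3-] = 0.36 + s ≈ 0.36 (since AsO4^3- from Na3AsO4 dominates).
Ksp ≈ (3s)^3 × 0.36
s = 2.5 × 10^-8 M
Check: s = 2.5 × 10^-8 ≪ 0.36, so the approximation is valid.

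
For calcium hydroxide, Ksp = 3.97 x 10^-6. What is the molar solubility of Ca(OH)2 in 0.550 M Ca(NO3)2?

Ca(OH)2(s) ⇌ Ca^2+(aq) + 2 OH^-(aq)
Ksp = [Ca^2+][OH^-]^2
Let s be the molar solubility in this solution. [Ca^2+] = 0.550 + s ≈ 0.550, [OH^-] = 2s (common-ion effect: Ca^2+ is already 0.550 M).
Ksp ≈ 0.550 × (2s)^2
s = 1.34 × 10^-3 M
Check: s = 1.3 × 10^-3 ≪ 0.550, so the approximation is valid.

s ≈ 1.34 × 10^-3 M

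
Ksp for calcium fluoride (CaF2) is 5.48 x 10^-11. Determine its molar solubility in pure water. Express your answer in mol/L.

2.39 x 10^-4 M

CaF2(s) ⇌ Ca^2+(aq) + 2 F^-(aq)
Ksp = [Ca^2+][F^-]^2
If s mol/L of CaF2 dissolves, [Ca^2+] = s and [F^-] = 2s.
Ksp = s(2s)^2 = 4s^3
Solving, s = (5.48 x 10^-11/4)^(1/3) = 2.39 × 10^-4 M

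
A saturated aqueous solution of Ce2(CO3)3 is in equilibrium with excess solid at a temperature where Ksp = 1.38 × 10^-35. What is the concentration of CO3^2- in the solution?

1.25 × 10^-7 M

Ce2(CO3)3(s) ⇌ 2 Ce^3+(aq) + 3 CO3^2-(aq)
Ksp = [Ce^3+]^2[CO3^2-]^3
Let s = molar solubility. Then [Ce^3+] = 2s and [CO3^2-] = 3s.
So Ksp = (2s)^2 × (3s)^3 = 108s^5
Solving, s = (1.38 × 10^-35/108)^(1/5) = 4.181 × 10^-8 M
[CO3^2-] = 3s = 1.25 x 10^-7 M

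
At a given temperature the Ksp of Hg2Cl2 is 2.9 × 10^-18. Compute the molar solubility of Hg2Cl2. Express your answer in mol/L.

s = 9.0e-7 M

Hg2Cl2(s) <=> Hg2^2+ + 2 Cl^-
Ksp = [Hg2^2+][Cl^-]^2
For each mole of Hg2Cl2 that dissolves: [Hg2^2+] = s, [Cl^-] = 2s.
So Ksp = s × (2s)^2 = 4s^3
s^3 = 2.9 × 10^-18 / 4, so s = 9.0 × 10^-7 M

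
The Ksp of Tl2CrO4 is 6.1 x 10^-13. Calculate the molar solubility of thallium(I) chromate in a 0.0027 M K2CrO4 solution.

7.5 × 10^-6 M

Tl2CrO4(s) ⇌ 2 Tl^+(aq) + CrO4^2-(aq)
Ksp = [Tl^+]^2[CrO4^2-]
If s mol/L dissolves here, [Tl^+] = 2s, [CrO4^2-] = 0.0027 + s ≈ 0.0027 (common-ion effect: CrO4^2- is already 0.0027 M).
Ksp ≈ (2s)^2 × 0.0027
s = 7.5 x 10^-6 M
Check: s = 7.5 x 10^-6 ≪ 0.0027, so the approximation is valid.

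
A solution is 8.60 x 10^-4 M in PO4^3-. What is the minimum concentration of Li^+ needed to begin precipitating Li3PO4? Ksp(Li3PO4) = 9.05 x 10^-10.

Li3PO4(s) <=> 3 Li^+(aq) + PO4^3-(aq)
Ksp = [Li^+]^3[PO4^3-]
Precipitation begins when Q = Ksp. With [PO4^3-] = 8.60 x 10^-4 M:
9.05 x 10^-10 = (8.60 x 10^-4) × [Li^+]^3
[Li^+] = (9.05 x 10^-10 / 8.60 × 10^-4)^(1/3) = 1.02 × 10^-2 M

[Li^+] ≈ 1.02 × 10^-2 M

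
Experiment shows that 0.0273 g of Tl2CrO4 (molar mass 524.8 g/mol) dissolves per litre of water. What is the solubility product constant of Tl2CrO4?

5.63 x 10^-13

Molar solubility s = (2.73 × 10^-2 g/L) / (524.8 g/mol) = 5.202 × 10^-5 M.
Tl2CrO4(s) ⇌ 2 Tl^+(aq) + CrO4^2-(aq)
Let s = molar solubility. Then [Tl^+] = 2s and [CrO4^2-] = s.
Ksp = [Tl^+]^2[CrO4^2-]
Substituting: Ksp = (2s)^2s = 4s^3
Ksp = 4 × (5.202 × 10^-5)^3 = 5.63 × 10^-13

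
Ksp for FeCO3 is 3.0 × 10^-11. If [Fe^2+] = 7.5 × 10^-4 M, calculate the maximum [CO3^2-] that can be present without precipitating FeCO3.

FeCO3(s) ⇌ Fe^2+ + CO3^2-
Ksp = [Fe^2+][CO3^2-]
Precipitation begins when Q = Ksp. With [Fe^2+] = 7.5 × 10^-4 M:
3.0 × 10^-11 = (7.5 × 10^-4) × [CO3^2-]
[CO3^2-] = (3.0 × 10^-11 / 7.5 x 10^-4) = 4.0 x 10^-8 M

[CO3^2-] ≈ 4.0 × 10^-8 M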